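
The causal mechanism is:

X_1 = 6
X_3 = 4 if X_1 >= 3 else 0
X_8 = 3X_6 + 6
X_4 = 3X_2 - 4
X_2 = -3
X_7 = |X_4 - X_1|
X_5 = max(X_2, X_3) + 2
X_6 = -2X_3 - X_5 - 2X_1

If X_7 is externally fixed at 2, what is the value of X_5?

The intervention breaks the incoming arrows to X_7: X_7 = |X_4 - X_1| no longer applies, and X_7 = 2.
X_5 is not downstream of the intervention, so its value is determined by the original equations.
X_3 = 4 if X_1 >= 3 else 0  [with X_1=6]  = 4
X_5 = max(X_2, X_3) + 2  [with X_2=-3, X_3=4]  = 6

6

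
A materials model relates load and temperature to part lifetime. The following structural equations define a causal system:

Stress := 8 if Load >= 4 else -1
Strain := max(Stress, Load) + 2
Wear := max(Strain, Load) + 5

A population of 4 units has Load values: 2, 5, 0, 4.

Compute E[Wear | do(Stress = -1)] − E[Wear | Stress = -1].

1.75

The intervention sets Stress=-1 in all 4 units regardless of Load. Recomputing Wear per unit gives 9, 12, 7, 11; average 9.75.
E[Wear|Stress=-1] averages over only the 2 units with Stress=-1 (Load = 2, 0): Wear = 9, 7, mean 8.
Difference = 9.75 − 8 = 1.75.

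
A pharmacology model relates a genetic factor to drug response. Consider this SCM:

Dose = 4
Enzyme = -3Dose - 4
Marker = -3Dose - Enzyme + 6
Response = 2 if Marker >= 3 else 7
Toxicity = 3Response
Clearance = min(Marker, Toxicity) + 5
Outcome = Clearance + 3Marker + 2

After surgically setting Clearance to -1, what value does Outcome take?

Intervening sets Clearance = -1 and removes its equation (Clearance = min(Marker, Toxicity) + 5).
Enzyme = -3Dose - 4  [with Dose=4]  = -16
Marker = -3Dose - Enzyme + 6  [with Dose=4, Enzyme=-16]  = 10
Outcome = Clearance + 3Marker + 2  [with Clearance=-1, Marker=10]  = 31

31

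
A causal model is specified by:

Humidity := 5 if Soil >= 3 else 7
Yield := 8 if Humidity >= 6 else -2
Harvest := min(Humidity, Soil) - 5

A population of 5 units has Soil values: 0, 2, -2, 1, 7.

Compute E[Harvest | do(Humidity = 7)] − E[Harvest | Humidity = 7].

Under do(Humidity=7), Humidity's equation is replaced by Humidity=7 for every unit. Per-unit Harvest: -5, -3, -7, -4, 2. Mean = -3.4.
Conditioning on Humidity=7 selects the 4 unit(s) with Soil ∈ {0, 2, -2, 1}. Their Harvest values: -5, -3, -7, -4. Mean = -4.75.
Difference = -3.4 − (-4.75) = 1.35.

1.35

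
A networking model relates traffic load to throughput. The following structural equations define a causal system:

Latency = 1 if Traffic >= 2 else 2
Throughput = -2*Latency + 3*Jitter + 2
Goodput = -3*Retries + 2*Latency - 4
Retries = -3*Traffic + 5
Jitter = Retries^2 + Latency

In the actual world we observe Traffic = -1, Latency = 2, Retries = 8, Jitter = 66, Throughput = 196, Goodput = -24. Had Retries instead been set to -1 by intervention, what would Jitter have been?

The intervention breaks the incoming arrows to Retries: Retries = -3*Traffic + 5 no longer applies, and Retries = -1.
Latency = 1 if Traffic >= 2 else 2  [with Traffic=-1]  = 2
Jitter = Retries^2 + Latency  [with Retries=-1, Latency=2]  = 3

3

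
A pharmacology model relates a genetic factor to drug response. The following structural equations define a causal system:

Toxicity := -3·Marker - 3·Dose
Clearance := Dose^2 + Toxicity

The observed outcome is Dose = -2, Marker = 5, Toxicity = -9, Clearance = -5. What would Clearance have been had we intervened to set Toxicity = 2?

6

The intervention breaks the incoming arrows to Toxicity: Toxicity := -3·Marker - 3·Dose no longer applies, and Toxicity = 2.
Clearance = Dose^2 + Toxicity  [with Dose=-2, Toxicity=2]  = 6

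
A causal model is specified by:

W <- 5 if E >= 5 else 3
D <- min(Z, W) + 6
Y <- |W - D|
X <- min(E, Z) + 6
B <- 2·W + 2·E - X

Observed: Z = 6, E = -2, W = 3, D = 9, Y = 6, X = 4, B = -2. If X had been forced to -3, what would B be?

5

Intervening sets X = -3 and removes its equation (X <- min(E, Z) + 6).
W = 5 if E >= 5 else 3  [with E=-2]  = 3
B = 2·W + 2·E - X  [with W=3, E=-2, X=-3]  = 5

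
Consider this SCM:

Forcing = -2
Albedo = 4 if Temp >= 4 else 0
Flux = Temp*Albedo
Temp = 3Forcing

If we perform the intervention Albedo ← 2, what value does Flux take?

-12

The intervention breaks the incoming arrows to Albedo: Albedo = 4 if Temp >= 4 else 0 no longer applies, and Albedo = 2.
Temp = 3Forcing  [with Forcing=-2]  = -6
Flux = Temp*Albedo  [with Temp=-6, Albedo=2]  = -12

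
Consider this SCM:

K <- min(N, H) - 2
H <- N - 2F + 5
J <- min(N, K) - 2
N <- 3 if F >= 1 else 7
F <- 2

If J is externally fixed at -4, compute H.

4

do(J=-4) replaces the equation J <- min(N, K) - 2 with the constant J = -4.
H is not downstream of the intervention, so its value is determined by the original equations.
N = 3 if F >= 1 else 7  [with F=2]  = 3
H = N - 2F + 5  [with N=3, F=2]  = 4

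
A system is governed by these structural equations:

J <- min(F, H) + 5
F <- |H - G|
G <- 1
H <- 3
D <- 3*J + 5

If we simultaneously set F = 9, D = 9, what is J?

8

The joint intervention fixes F = 9, D = 9, removing each variable's own equation.
J = min(F, H) + 5  [with F=9, H=3]  = 8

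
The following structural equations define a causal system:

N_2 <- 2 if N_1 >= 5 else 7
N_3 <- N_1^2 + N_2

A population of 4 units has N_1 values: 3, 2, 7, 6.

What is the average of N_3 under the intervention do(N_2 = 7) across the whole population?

31.5

Under do(N_2=7), N_2's equation is replaced by N_2=7 for every unit. Per-unit N_3: 16, 11, 56, 43. Mean = 31.5.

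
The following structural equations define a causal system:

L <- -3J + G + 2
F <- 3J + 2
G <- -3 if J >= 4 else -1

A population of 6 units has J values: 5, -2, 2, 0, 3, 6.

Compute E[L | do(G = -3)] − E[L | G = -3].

Under do(G=-3), G's equation is replaced by G=-3 for every unit. Per-unit L: -16, 5, -7, -1, -10, -19. Mean = -8.
Conditioning on G=-3 selects the 2 unit(s) with J ∈ {5, 6}. Their L values: -16, -19. Mean = -17.5.
Difference = -8 − (-17.5) = 9.5.

9.5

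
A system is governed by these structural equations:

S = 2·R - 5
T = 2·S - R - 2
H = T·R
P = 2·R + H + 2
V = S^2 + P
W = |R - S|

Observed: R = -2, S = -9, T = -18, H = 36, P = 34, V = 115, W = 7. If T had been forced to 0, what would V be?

The intervention breaks the incoming arrows to T: T = 2·S - R - 2 no longer applies, and T = 0.
S = 2·R - 5  [with R=-2]  = -9
H = T·R  [with T=0, R=-2]  = 0
P = 2·R + H + 2  [with R=-2, H=0]  = -2
V = S^2 + P  [with S=-9, P=-2]  = 79

79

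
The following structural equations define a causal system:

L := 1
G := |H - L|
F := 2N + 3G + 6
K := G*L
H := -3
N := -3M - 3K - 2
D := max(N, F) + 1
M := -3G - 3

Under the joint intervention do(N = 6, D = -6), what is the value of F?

30

Under do(N = 6, D = -6), each intervened variable's structural equation is replaced by its fixed value.
G = |H - L|  [with H=-3, L=1]  = 4
F = 2N + 3G + 6  [with N=6, G=4]  = 30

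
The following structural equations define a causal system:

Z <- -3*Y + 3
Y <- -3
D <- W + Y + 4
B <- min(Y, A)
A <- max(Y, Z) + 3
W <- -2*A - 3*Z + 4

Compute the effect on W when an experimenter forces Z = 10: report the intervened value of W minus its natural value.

Under do(Z=10), the mechanism Z <- -3*Y + 3 is discarded; Z is fixed at 10.
A = max(Y, Z) + 3  [with Y=-3, Z=10]  = 13
W = -2*A - 3*Z + 4  [with A=13, Z=10]  = -52
Without intervention: Z = -3*Y + 3  [with Y=-3]  = 12; A = max(Y, Z) + 3  [with Y=-3, Z=12]  = 15; W = -2*A - 3*Z + 4  [with A=15, Z=12]  = -62.
Change = -52 − (-62) = 10.

10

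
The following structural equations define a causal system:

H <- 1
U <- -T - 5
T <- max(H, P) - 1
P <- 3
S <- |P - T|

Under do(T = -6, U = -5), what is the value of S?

9

Setting T = -6, U = -5 by intervention discards those variables' equations.
S = |P - T|  [with P=3, T=-6]  = 9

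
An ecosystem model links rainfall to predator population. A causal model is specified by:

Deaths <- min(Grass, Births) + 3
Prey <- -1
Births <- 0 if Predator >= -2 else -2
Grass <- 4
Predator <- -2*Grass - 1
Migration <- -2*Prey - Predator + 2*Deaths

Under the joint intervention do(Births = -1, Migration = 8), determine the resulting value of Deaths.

2

Setting Births = -1, Migration = 8 by intervention discards those variables' equations.
Deaths = min(Grass, Births) + 3  [with Grass=4, Births=-1]  = 2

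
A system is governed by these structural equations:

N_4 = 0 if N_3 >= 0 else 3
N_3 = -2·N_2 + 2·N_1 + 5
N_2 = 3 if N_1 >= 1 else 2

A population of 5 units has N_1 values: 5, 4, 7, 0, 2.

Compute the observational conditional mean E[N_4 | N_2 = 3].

0

E[N_4|N_2=3] averages over only the 4 units with N_2=3 (N_1 = 5, 4, 7, 2): N_4 = 0, 0, 0, 0, mean 0.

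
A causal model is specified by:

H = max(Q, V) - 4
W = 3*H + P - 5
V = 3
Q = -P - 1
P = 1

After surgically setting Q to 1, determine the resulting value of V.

3

Under do(Q=1), the mechanism Q = -P - 1 is discarded; Q is fixed at 1.
Since V is not a descendant of the intervened variable, it is unaffected.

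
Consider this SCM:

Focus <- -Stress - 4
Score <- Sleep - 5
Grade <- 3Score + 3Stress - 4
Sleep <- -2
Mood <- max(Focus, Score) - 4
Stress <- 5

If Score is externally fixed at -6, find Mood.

-10

Intervening sets Score = -6 and removes its equation (Score <- Sleep - 5).
Focus = -Stress - 4  [with Stress=5]  = -9
Mood = max(Focus, Score) - 4  [with Focus=-9, Score=-6]  = -10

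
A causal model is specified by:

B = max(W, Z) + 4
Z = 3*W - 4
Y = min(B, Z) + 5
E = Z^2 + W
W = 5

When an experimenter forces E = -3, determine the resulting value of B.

Under do(E=-3), the mechanism E = Z^2 + W is discarded; E is fixed at -3.
Since B is not a descendant of the intervened variable, it is unaffected.
Z = 3*W - 4  [with W=5]  = 11
B = max(W, Z) + 4  [with W=5, Z=11]  = 15

15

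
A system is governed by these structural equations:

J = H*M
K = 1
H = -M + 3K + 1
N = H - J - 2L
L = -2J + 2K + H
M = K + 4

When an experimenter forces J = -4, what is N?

Under do(J=-4), the mechanism J = H*M is discarded; J is fixed at -4.
M = K + 4  [with K=1]  = 5
H = -M + 3K + 1  [with M=5, K=1]  = -1
L = -2J + 2K + H  [with J=-4, K=1, H=-1]  = 9
N = H - J - 2L  [with H=-1, J=-4, L=9]  = -15

-15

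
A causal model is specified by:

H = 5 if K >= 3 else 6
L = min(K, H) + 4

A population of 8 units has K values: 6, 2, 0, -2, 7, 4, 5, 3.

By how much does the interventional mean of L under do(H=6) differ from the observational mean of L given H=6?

do(H=6) breaks H's dependence on K. With H=6 fixed, L across the units is 10, 6, 4, 2, 10, 8, 9, 7, mean 7.
E[L|H=6] averages over only the 3 units with H=6 (K = 2, 0, -2): L = 6, 4, 2, mean 4.
Difference = 7 − 4 = 3.

3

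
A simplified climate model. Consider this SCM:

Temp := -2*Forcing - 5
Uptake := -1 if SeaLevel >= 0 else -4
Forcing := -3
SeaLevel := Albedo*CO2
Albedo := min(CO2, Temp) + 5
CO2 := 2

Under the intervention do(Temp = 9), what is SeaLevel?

do(Temp=9) replaces the equation Temp := -2*Forcing - 5 with the constant Temp = 9.
Albedo = min(CO2, Temp) + 5  [with CO2=2, Temp=9]  = 7
SeaLevel = Albedo*CO2  [with Albedo=7, CO2=2]  = 14

14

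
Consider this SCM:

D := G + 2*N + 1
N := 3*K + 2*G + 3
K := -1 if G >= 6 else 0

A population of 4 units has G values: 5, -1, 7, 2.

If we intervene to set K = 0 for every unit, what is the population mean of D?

23.25

Every unit gets K=0 under the intervention. D values become 32, 2, 42, 17; E[D|do(K=0)] = 23.25.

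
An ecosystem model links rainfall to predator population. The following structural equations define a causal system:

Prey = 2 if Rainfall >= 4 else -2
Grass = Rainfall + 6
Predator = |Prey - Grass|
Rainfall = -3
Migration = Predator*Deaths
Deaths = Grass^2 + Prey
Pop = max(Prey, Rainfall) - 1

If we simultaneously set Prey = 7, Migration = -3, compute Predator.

4

Setting Prey = 7, Migration = -3 by intervention discards those variables' equations.
Grass = Rainfall + 6  [with Rainfall=-3]  = 3
Predator = |Prey - Grass|  [with Prey=7, Grass=3]  = 4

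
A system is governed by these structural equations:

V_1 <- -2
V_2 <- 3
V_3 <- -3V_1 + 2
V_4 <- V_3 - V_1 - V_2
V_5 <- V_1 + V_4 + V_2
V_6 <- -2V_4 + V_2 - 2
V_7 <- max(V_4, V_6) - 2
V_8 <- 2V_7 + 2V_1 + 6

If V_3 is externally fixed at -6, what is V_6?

15

The intervention breaks the incoming arrows to V_3: V_3 <- -3V_1 + 2 no longer applies, and V_3 = -6.
V_4 = V_3 - V_1 - V_2  [with V_3=-6, V_1=-2, V_2=3]  = -7
V_6 = -2V_4 + V_2 - 2  [with V_4=-7, V_2=3]  = 15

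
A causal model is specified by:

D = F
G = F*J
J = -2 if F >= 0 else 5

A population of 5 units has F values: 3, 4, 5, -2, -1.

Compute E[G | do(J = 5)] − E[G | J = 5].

Under do(J=5), J's equation is replaced by J=5 for every unit. Per-unit G: 15, 20, 25, -10, -5. Mean = 9.
Conditioning on J=5 selects the 2 unit(s) with F ∈ {-2, -1}. Their G values: -10, -5. Mean = -7.5.
Difference = 9 − (-7.5) = 16.5.

16.5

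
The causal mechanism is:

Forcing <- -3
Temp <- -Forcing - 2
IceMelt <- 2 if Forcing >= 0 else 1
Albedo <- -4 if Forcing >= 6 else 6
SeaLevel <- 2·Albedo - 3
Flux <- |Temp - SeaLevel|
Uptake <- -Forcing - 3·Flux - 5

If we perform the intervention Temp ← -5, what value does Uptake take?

Under do(Temp=-5), the mechanism Temp <- -Forcing - 2 is discarded; Temp is fixed at -5.
Albedo = -4 if Forcing >= 6 else 6  [with Forcing=-3]  = 6
SeaLevel = 2·Albedo - 3  [with Albedo=6]  = 9
Flux = |Temp - SeaLevel|  [with Temp=-5, SeaLevel=9]  = 14
Uptake = -Forcing - 3·Flux - 5  [with Forcing=-3, Flux=14]  = -44

-44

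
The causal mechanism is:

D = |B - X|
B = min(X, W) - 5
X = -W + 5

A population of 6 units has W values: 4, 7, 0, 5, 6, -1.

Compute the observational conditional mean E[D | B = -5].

Observing B=-5 restricts to units where B's equation naturally yields -5: W ∈ {0, 5}. In that subpopulation D = 10, 5, mean 7.5.

7.5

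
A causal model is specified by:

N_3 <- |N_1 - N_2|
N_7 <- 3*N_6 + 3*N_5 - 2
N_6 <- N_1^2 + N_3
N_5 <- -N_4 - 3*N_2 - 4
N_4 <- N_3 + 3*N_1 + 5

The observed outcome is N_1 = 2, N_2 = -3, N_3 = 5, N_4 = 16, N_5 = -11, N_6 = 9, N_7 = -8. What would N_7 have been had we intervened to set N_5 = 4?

Under do(N_5=4), the mechanism N_5 <- -N_4 - 3*N_2 - 4 is discarded; N_5 is fixed at 4.
N_3 = |N_1 - N_2|  [with N_1=2, N_2=-3]  = 5
N_6 = N_1^2 + N_3  [with N_1=2, N_3=5]  = 9
N_7 = 3*N_6 + 3*N_5 - 2  [with N_6=9, N_5=4]  = 37

37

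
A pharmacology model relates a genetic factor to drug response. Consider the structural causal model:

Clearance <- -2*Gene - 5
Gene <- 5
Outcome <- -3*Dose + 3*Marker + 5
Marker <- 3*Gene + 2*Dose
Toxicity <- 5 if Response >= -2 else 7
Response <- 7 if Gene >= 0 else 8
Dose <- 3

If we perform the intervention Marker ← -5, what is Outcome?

The intervention breaks the incoming arrows to Marker: Marker <- 3*Gene + 2*Dose no longer applies, and Marker = -5.
Outcome = -3*Dose + 3*Marker + 5  [with Dose=3, Marker=-5]  = -19

-19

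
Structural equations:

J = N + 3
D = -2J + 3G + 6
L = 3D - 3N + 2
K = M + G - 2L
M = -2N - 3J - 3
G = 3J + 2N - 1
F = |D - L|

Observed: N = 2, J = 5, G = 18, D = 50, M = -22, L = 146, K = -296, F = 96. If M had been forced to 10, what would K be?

Under do(M=10), the mechanism M = -2N - 3J - 3 is discarded; M is fixed at 10.
J = N + 3  [with N=2]  = 5
G = 3J + 2N - 1  [with J=5, N=2]  = 18
D = -2J + 3G + 6  [with J=5, G=18]  = 50
L = 3D - 3N + 2  [with D=50, N=2]  = 146
K = M + G - 2L  [with M=10, G=18, L=146]  = -264

-264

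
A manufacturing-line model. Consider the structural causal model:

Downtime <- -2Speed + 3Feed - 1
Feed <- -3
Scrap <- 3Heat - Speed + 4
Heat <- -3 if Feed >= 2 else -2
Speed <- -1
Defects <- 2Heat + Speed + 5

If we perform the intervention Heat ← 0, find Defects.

The intervention breaks the incoming arrows to Heat: Heat <- -3 if Feed >= 2 else -2 no longer applies, and Heat = 0.
Defects = 2Heat + Speed + 5  [with Heat=0, Speed=-1]  = 4

4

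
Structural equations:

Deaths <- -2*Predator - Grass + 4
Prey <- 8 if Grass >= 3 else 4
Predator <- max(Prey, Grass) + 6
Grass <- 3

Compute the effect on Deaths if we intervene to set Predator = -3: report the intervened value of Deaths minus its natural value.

The intervention breaks the incoming arrows to Predator: Predator <- max(Prey, Grass) + 6 no longer applies, and Predator = -3.
Deaths = -2*Predator - Grass + 4  [with Predator=-3, Grass=3]  = 7
Without intervention: Prey = 8 if Grass >= 3 else 4  [with Grass=3]  = 8; Predator = max(Prey, Grass) + 6  [with Prey=8, Grass=3]  = 14; Deaths = -2*Predator - Grass + 4  [with Predator=14, Grass=3]  = -27.
Change = 7 − (-27) = 34.

34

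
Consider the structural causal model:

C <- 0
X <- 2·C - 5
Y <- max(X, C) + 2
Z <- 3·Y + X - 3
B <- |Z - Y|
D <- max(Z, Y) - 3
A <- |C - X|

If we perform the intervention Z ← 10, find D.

Under do(Z=10), the mechanism Z <- 3·Y + X - 3 is discarded; Z is fixed at 10.
X = 2·C - 5  [with C=0]  = -5
Y = max(X, C) + 2  [with X=-5, C=0]  = 2
D = max(Z, Y) - 3  [with Z=10, Y=2]  = 7

7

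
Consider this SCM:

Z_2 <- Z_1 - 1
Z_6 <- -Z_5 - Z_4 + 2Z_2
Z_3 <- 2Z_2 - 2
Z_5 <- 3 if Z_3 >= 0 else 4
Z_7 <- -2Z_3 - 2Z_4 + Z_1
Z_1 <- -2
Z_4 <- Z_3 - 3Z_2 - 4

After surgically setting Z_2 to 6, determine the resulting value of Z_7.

Under do(Z_2=6), the mechanism Z_2 <- Z_1 - 1 is discarded; Z_2 is fixed at 6.
Z_3 = 2Z_2 - 2  [with Z_2=6]  = 10
Z_4 = Z_3 - 3Z_2 - 4  [with Z_3=10, Z_2=6]  = -12
Z_7 = -2Z_3 - 2Z_4 + Z_1  [with Z_3=10, Z_4=-12, Z_1=-2]  = 2

2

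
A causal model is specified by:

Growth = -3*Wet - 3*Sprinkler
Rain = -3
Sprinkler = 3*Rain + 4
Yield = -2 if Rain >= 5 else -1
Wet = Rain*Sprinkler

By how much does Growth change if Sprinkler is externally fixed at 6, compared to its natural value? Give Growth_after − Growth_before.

Under do(Sprinkler=6), the mechanism Sprinkler = 3*Rain + 4 is discarded; Sprinkler is fixed at 6.
Wet = Rain*Sprinkler  [with Rain=-3, Sprinkler=6]  = -18
Growth = -3*Wet - 3*Sprinkler  [with Wet=-18, Sprinkler=6]  = 36
Without intervention: Sprinkler = 3*Rain + 4  [with Rain=-3]  = -5; Wet = Rain*Sprinkler  [with Rain=-3, Sprinkler=-5]  = 15; Growth = -3*Wet - 3*Sprinkler  [with Wet=15, Sprinkler=-5]  = -30.
Change = 36 − (-30) = 66.

66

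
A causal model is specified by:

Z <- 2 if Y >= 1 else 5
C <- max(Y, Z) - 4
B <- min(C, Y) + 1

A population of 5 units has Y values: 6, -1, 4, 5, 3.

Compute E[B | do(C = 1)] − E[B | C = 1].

The intervention sets C=1 in all 5 units regardless of Y. Recomputing B per unit gives 2, 0, 2, 2, 2; average 1.6.
Conditioning on C=1 selects the 2 unit(s) with Y ∈ {-1, 5}. Their B values: 0, 2. Mean = 1.
Difference = 1.6 − 1 = 0.6.

0.6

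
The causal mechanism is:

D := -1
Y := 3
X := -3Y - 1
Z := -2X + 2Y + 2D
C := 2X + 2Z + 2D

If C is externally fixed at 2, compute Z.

The intervention breaks the incoming arrows to C: C := 2X + 2Z + 2D no longer applies, and C = 2.
Since Z is not a descendant of the intervened variable, it is unaffected.
X = -3Y - 1  [with Y=3]  = -10
Z = -2X + 2Y + 2D  [with X=-10, Y=3, D=-1]  = 24

24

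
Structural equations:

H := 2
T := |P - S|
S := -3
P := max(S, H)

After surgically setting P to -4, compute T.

The intervention breaks the incoming arrows to P: P := max(S, H) no longer applies, and P = -4.
T = |P - S|  [with P=-4, S=-3]  = 1

1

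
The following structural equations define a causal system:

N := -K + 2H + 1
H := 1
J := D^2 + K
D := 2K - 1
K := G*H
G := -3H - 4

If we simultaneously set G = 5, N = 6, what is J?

Setting G = 5, N = 6 by intervention discards those variables' equations.
K = G*H  [with G=5, H=1]  = 5
D = 2K - 1  [with K=5]  = 9
J = D^2 + K  [with D=9, K=5]  = 86

86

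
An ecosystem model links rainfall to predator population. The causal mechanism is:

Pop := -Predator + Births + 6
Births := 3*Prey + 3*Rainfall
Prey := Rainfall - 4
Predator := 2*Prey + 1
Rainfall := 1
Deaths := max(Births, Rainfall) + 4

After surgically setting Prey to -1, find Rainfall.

Under do(Prey=-1), the mechanism Prey := Rainfall - 4 is discarded; Prey is fixed at -1.
Rainfall is not downstream of the intervention, so its value is determined by the original equations.

1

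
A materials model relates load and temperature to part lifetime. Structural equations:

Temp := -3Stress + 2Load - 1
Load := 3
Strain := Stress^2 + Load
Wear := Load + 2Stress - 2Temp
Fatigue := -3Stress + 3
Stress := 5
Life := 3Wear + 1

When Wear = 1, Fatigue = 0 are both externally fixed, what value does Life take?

4

Under do(Wear = 1, Fatigue = 0), each intervened variable's structural equation is replaced by its fixed value.
Life = 3Wear + 1  [with Wear=1]  = 4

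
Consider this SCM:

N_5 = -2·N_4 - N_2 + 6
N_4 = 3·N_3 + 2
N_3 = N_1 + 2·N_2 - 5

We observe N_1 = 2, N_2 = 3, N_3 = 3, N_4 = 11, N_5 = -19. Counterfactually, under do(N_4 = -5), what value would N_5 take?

Intervening sets N_4 = -5 and removes its equation (N_4 = 3·N_3 + 2).
N_5 = -2·N_4 - N_2 + 6  [with N_4=-5, N_2=3]  = 13

13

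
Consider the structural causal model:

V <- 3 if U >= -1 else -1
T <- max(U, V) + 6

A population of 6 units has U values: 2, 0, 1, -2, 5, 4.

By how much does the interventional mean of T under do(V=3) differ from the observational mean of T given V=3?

-0.1

Under do(V=3), V's equation is replaced by V=3 for every unit. Per-unit T: 9, 9, 9, 9, 11, 10. Mean = 9.5.
Observing V=3 restricts to units where V's equation naturally yields 3: U ∈ {2, 0, 1, 5, 4}. In that subpopulation T = 9, 9, 9, 11, 10, mean 9.6.
Difference = 9.5 − 9.6 = -0.1.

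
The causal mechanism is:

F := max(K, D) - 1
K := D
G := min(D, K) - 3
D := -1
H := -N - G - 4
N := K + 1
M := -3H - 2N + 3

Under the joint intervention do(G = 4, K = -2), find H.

-7

The joint intervention fixes G = 4, K = -2, removing each variable's own equation.
N = K + 1  [with K=-2]  = -1
H = -N - G - 4  [with N=-1, G=4]  = -7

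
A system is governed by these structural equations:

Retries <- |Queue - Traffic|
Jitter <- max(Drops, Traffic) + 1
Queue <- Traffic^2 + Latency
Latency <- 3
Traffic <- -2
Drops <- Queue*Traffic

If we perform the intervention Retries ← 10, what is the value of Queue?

7

do(Retries=10) replaces the equation Retries <- |Queue - Traffic| with the constant Retries = 10.
Queue is not downstream of the intervention, so its value is determined by the original equations.
Queue = Traffic^2 + Latency  [with Traffic=-2, Latency=3]  = 7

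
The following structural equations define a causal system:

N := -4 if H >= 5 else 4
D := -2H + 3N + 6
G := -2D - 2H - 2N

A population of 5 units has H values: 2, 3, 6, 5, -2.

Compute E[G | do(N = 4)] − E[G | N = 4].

Every unit gets N=4 under the intervention. G values become -40, -38, -32, -34, -48; E[G|do(N=4)] = -38.4.
Conditioning on N=4 selects the 3 unit(s) with H ∈ {2, 3, -2}. Their G values: -40, -38, -48. Mean = -42.
Difference = -38.4 − (-42) = 3.6.

3.6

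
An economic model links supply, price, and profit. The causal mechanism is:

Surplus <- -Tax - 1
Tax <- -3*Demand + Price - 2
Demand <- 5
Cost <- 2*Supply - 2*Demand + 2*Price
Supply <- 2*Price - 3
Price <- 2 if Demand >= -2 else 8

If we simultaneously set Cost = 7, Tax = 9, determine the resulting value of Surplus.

The joint intervention fixes Cost = 7, Tax = 9, removing each variable's own equation.
Surplus = -Tax - 1  [with Tax=9]  = -10

-10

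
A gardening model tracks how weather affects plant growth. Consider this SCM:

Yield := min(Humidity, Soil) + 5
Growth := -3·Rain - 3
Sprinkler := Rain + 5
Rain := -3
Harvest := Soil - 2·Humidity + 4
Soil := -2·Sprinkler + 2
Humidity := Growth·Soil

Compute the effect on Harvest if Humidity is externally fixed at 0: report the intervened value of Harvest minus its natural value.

-24

Under do(Humidity=0), the mechanism Humidity := Growth·Soil is discarded; Humidity is fixed at 0.
Sprinkler = Rain + 5  [with Rain=-3]  = 2
Soil = -2·Sprinkler + 2  [with Sprinkler=2]  = -2
Harvest = Soil - 2·Humidity + 4  [with Soil=-2, Humidity=0]  = 2
Without intervention: Sprinkler = Rain + 5  [with Rain=-3]  = 2; Soil = -2·Sprinkler + 2  [with Sprinkler=2]  = -2; Growth = -3·Rain - 3  [with Rain=-3]  = 6; Humidity = Growth·Soil  [with Growth=6, Soil=-2]  = -12; Harvest = Soil - 2·Humidity + 4  [with Soil=-2, Humidity=-12]  = 26.
Change = 2 − 26 = -24.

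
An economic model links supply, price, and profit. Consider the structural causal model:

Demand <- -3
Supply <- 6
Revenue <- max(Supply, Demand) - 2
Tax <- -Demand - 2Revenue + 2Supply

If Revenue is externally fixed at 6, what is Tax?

3

The intervention breaks the incoming arrows to Revenue: Revenue <- max(Supply, Demand) - 2 no longer applies, and Revenue = 6.
Tax = -Demand - 2Revenue + 2Supply  [with Demand=-3, Revenue=6, Supply=6]  = 3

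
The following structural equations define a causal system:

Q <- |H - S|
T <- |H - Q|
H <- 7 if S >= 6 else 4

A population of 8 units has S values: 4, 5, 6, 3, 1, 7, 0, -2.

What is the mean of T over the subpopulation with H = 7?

6.5

Observing H=7 restricts to units where H's equation naturally yields 7: S ∈ {6, 7}. In that subpopulation T = 6, 7, mean 6.5.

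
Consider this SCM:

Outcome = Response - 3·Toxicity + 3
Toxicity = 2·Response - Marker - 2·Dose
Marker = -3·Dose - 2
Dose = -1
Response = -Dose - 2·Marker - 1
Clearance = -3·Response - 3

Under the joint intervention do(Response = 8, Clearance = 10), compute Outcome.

Setting Response = 8, Clearance = 10 by intervention discards those variables' equations.
Marker = -3·Dose - 2  [with Dose=-1]  = 1
Toxicity = 2·Response - Marker - 2·Dose  [with Response=8, Marker=1, Dose=-1]  = 17
Outcome = Response - 3·Toxicity + 3  [with Response=8, Toxicity=17]  = -40

-40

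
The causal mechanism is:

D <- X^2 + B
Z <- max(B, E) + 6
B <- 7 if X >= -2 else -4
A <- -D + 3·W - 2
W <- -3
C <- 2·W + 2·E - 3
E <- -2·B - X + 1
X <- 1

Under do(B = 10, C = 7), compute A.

Under do(B = 10, C = 7), each intervened variable's structural equation is replaced by its fixed value.
D = X^2 + B  [with X=1, B=10]  = 11
A = -D + 3·W - 2  [with D=11, W=-3]  = -22

-22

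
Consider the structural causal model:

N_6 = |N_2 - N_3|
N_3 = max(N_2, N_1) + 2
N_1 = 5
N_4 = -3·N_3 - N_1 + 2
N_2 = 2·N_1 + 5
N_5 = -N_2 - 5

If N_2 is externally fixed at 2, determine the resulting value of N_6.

Under do(N_2=2), the mechanism N_2 = 2·N_1 + 5 is discarded; N_2 is fixed at 2.
N_3 = max(N_2, N_1) + 2  [with N_2=2, N_1=5]  = 7
N_6 = |N_2 - N_3|  [with N_2=2, N_3=7]  = 5

5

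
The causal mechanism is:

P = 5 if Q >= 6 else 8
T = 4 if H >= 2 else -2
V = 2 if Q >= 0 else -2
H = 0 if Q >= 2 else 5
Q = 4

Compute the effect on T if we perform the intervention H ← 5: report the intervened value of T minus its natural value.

6

The intervention breaks the incoming arrows to H: H = 0 if Q >= 2 else 5 no longer applies, and H = 5.
T = 4 if H >= 2 else -2  [with H=5]  = 4
Without intervention: H = 0 if Q >= 2 else 5  [with Q=4]  = 0; T = 4 if H >= 2 else -2  [with H=0]  = -2.
Change = 4 − (-2) = 6.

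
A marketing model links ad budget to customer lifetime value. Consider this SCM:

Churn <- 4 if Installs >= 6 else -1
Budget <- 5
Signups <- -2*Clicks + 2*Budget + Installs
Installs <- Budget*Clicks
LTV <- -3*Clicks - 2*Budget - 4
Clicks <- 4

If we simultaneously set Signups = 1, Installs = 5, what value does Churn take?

-1

The joint intervention fixes Signups = 1, Installs = 5, removing each variable's own equation.
Churn = 4 if Installs >= 6 else -1  [with Installs=5]  = -1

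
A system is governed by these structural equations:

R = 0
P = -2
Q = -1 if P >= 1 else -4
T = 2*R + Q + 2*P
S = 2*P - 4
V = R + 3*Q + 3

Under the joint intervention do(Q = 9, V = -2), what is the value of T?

5

Setting Q = 9, V = -2 by intervention discards those variables' equations.
T = 2*R + Q + 2*P  [with R=0, Q=9, P=-2]  = 5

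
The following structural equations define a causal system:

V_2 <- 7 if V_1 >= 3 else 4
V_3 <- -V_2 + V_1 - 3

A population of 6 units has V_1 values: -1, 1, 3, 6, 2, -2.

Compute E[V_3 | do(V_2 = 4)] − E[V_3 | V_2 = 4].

1.5

Under do(V_2=4), V_2's equation is replaced by V_2=4 for every unit. Per-unit V_3: -8, -6, -4, -1, -5, -9. Mean = -5.5.
E[V_3|V_2=4] averages over only the 4 units with V_2=4 (V_1 = -1, 1, 2, -2): V_3 = -8, -6, -5, -9, mean -7.
Difference = -5.5 − (-7) = 1.5.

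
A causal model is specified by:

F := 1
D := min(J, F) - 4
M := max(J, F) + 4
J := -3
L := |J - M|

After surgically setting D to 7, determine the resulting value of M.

The intervention breaks the incoming arrows to D: D := min(J, F) - 4 no longer applies, and D = 7.
M is not downstream of the intervention, so its value is determined by the original equations.
M = max(J, F) + 4  [with J=-3, F=1]  = 5

5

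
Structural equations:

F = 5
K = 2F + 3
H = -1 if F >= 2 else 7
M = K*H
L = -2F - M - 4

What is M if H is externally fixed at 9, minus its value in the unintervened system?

130

The intervention breaks the incoming arrows to H: H = -1 if F >= 2 else 7 no longer applies, and H = 9.
K = 2F + 3  [with F=5]  = 13
M = K*H  [with K=13, H=9]  = 117
Without intervention: K = 2F + 3  [with F=5]  = 13; H = -1 if F >= 2 else 7  [with F=5]  = -1; M = K*H  [with K=13, H=-1]  = -13.
Change = 117 − (-13) = 130.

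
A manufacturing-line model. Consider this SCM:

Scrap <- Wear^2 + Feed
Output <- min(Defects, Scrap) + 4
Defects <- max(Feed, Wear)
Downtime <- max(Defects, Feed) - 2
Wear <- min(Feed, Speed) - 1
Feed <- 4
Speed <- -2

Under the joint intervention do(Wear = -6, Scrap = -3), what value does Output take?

1

Setting Wear = -6, Scrap = -3 by intervention discards those variables' equations.
Defects = max(Feed, Wear)  [with Feed=4, Wear=-6]  = 4
Output = min(Defects, Scrap) + 4  [with Defects=4, Scrap=-3]  = 1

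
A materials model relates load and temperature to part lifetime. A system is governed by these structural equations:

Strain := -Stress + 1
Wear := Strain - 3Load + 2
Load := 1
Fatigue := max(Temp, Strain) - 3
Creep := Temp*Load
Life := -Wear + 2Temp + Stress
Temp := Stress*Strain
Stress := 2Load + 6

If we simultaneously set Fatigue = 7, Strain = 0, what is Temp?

The joint intervention fixes Fatigue = 7, Strain = 0, removing each variable's own equation.
Stress = 2Load + 6  [with Load=1]  = 8
Temp = Stress*Strain  [with Stress=8, Strain=0]  = 0

0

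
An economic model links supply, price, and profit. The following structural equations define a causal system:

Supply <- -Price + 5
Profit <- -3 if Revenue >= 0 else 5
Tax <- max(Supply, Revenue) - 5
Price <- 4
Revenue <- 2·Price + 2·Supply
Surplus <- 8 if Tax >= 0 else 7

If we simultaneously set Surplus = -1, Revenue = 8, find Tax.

3

Under do(Surplus = -1, Revenue = 8), each intervened variable's structural equation is replaced by its fixed value.
Supply = -Price + 5  [with Price=4]  = 1
Tax = max(Supply, Revenue) - 5  [with Supply=1, Revenue=8]  = 3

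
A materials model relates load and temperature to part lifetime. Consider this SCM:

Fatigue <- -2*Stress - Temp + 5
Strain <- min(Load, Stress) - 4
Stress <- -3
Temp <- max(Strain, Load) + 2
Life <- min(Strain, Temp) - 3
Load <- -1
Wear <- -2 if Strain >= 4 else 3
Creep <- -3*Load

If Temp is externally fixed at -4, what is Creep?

3

Intervening sets Temp = -4 and removes its equation (Temp <- max(Strain, Load) + 2).
No directed path runs from Temp to Creep, so Creep keeps its natural value.
Creep = -3*Load  [with Load=-1]  = 3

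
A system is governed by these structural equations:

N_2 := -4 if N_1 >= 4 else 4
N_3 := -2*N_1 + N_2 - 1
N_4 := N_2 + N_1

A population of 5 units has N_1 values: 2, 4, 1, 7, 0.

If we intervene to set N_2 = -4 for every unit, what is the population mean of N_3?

The intervention sets N_2=-4 in all 5 units regardless of N_1. Recomputing N_3 per unit gives -9, -13, -7, -19, -5; average -10.6.

-10.6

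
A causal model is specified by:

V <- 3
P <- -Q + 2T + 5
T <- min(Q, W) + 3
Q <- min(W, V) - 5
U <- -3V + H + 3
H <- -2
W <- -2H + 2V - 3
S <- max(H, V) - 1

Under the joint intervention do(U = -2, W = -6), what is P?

0

Under do(U = -2, W = -6), each intervened variable's structural equation is replaced by its fixed value.
Q = min(W, V) - 5  [with W=-6, V=3]  = -11
T = min(Q, W) + 3  [with Q=-11, W=-6]  = -8
P = -Q + 2T + 5  [with Q=-11, T=-8]  = 0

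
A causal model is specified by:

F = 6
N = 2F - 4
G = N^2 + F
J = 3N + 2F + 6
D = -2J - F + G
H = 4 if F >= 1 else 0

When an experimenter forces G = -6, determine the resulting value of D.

do(G=-6) replaces the equation G = N^2 + F with the constant G = -6.
N = 2F - 4  [with F=6]  = 8
J = 3N + 2F + 6  [with N=8, F=6]  = 42
D = -2J - F + G  [with J=42, F=6, G=-6]  = -96

-96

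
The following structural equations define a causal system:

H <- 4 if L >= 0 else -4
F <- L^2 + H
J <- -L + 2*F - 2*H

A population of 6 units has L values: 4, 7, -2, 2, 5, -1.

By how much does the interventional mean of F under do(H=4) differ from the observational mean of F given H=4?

do(H=4) breaks H's dependence on L. With H=4 fixed, F across the units is 20, 53, 8, 8, 29, 5, mean 20.5.
Conditioning on H=4 selects the 4 unit(s) with L ∈ {4, 7, 2, 5}. Their F values: 20, 53, 8, 29. Mean = 27.5.
Difference = 20.5 − 27.5 = -7.

-7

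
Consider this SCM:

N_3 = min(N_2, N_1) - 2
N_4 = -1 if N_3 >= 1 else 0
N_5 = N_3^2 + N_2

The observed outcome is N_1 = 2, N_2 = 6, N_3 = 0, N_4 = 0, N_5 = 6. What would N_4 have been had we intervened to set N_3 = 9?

-1

The intervention breaks the incoming arrows to N_3: N_3 = min(N_2, N_1) - 2 no longer applies, and N_3 = 9.
N_4 = -1 if N_3 >= 1 else 0  [with N_3=9]  = -1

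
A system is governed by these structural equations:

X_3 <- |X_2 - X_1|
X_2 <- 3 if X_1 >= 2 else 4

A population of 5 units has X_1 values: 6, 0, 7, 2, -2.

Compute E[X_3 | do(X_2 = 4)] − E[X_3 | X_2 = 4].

-1.6

Under do(X_2=4), X_2's equation is replaced by X_2=4 for every unit. Per-unit X_3: 2, 4, 3, 2, 6. Mean = 3.4.
Conditioning on X_2=4 selects the 2 unit(s) with X_1 ∈ {0, -2}. Their X_3 values: 4, 6. Mean = 5.
Difference = 3.4 − 5 = -1.6.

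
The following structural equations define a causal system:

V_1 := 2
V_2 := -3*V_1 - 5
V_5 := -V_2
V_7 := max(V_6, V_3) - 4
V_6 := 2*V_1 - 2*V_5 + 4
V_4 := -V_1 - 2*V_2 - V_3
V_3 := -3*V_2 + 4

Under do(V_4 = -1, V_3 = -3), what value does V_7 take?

-7

The joint intervention fixes V_4 = -1, V_3 = -3, removing each variable's own equation.
V_2 = -3*V_1 - 5  [with V_1=2]  = -11
V_5 = -V_2  [with V_2=-11]  = 11
V_6 = 2*V_1 - 2*V_5 + 4  [with V_1=2, V_5=11]  = -14
V_7 = max(V_6, V_3) - 4  [with V_6=-14, V_3=-3]  = -7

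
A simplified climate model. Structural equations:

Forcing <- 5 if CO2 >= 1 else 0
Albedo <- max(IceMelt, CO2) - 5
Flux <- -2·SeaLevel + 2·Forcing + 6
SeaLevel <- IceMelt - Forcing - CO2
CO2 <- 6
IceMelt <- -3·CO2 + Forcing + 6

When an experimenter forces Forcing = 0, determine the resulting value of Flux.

Under do(Forcing=0), the mechanism Forcing <- 5 if CO2 >= 1 else 0 is discarded; Forcing is fixed at 0.
IceMelt = -3·CO2 + Forcing + 6  [with CO2=6, Forcing=0]  = -12
SeaLevel = IceMelt - Forcing - CO2  [with IceMelt=-12, Forcing=0, CO2=6]  = -18
Flux = -2·SeaLevel + 2·Forcing + 6  [with SeaLevel=-18, Forcing=0]  = 42

42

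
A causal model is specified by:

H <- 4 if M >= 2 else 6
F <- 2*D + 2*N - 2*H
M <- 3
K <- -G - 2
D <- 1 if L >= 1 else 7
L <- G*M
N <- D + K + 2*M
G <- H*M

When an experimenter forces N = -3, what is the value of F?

do(N=-3) replaces the equation N <- D + K + 2*M with the constant N = -3.
H = 4 if M >= 2 else 6  [with M=3]  = 4
G = H*M  [with H=4, M=3]  = 12
L = G*M  [with G=12, M=3]  = 36
D = 1 if L >= 1 else 7  [with L=36]  = 1
F = 2*D + 2*N - 2*H  [with D=1, N=-3, H=4]  = -12

-12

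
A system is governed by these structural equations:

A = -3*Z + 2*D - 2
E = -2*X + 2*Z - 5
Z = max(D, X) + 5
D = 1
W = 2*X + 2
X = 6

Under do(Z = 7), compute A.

-21

The intervention breaks the incoming arrows to Z: Z = max(D, X) + 5 no longer applies, and Z = 7.
A = -3*Z + 2*D - 2  [with Z=7, D=1]  = -21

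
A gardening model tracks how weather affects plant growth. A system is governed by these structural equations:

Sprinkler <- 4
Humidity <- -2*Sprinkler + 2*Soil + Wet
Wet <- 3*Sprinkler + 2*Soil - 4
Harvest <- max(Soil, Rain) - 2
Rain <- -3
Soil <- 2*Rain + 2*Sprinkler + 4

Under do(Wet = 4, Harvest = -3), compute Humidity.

8

Setting Wet = 4, Harvest = -3 by intervention discards those variables' equations.
Soil = 2*Rain + 2*Sprinkler + 4  [with Rain=-3, Sprinkler=4]  = 6
Humidity = -2*Sprinkler + 2*Soil + Wet  [with Sprinkler=4, Soil=6, Wet=4]  = 8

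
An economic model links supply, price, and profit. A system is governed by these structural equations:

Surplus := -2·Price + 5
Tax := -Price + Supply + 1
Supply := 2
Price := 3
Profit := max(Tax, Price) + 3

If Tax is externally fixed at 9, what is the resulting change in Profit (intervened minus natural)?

6

The intervention breaks the incoming arrows to Tax: Tax := -Price + Supply + 1 no longer applies, and Tax = 9.
Profit = max(Tax, Price) + 3  [with Tax=9, Price=3]  = 12
Without intervention: Tax = -Price + Supply + 1  [with Price=3, Supply=2]  = 0; Profit = max(Tax, Price) + 3  [with Tax=0, Price=3]  = 6.
Change = 12 − 6 = 6.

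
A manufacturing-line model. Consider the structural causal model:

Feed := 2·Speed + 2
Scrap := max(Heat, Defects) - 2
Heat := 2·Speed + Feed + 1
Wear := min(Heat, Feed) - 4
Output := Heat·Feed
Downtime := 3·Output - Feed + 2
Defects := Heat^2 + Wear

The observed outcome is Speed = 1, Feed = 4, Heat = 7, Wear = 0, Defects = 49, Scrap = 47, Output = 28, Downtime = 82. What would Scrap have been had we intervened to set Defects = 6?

5

The intervention breaks the incoming arrows to Defects: Defects := Heat^2 + Wear no longer applies, and Defects = 6.
Feed = 2·Speed + 2  [with Speed=1]  = 4
Heat = 2·Speed + Feed + 1  [with Speed=1, Feed=4]  = 7
Scrap = max(Heat, Defects) - 2  [with Heat=7, Defects=6]  = 5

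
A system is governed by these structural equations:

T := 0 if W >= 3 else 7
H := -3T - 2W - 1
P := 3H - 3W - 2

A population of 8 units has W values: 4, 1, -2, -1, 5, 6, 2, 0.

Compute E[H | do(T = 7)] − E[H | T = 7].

-3.75

The intervention sets T=7 in all 8 units regardless of W. Recomputing H per unit gives -30, -24, -18, -20, -32, -34, -26, -22; average -25.75.
E[H|T=7] averages over only the 5 units with T=7 (W = 1, -2, -1, 2, 0): H = -24, -18, -20, -26, -22, mean -22.
Difference = -25.75 − (-22) = -3.75.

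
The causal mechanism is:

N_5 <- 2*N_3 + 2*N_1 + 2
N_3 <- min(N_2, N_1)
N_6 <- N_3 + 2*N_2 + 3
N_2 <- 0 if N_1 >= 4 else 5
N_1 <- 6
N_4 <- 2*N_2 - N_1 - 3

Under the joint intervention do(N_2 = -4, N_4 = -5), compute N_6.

The joint intervention fixes N_2 = -4, N_4 = -5, removing each variable's own equation.
N_3 = min(N_2, N_1)  [with N_2=-4, N_1=6]  = -4
N_6 = N_3 + 2*N_2 + 3  [with N_3=-4, N_2=-4]  = -9

-9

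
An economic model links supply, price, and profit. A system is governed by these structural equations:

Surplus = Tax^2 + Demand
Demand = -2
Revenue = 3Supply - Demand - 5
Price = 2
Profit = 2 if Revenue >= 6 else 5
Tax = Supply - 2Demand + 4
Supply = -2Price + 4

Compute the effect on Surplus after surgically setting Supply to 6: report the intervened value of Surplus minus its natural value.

The intervention breaks the incoming arrows to Supply: Supply = -2Price + 4 no longer applies, and Supply = 6.
Tax = Supply - 2Demand + 4  [with Supply=6, Demand=-2]  = 14
Surplus = Tax^2 + Demand  [with Tax=14, Demand=-2]  = 194
Without intervention: Supply = -2Price + 4  [with Price=2]  = 0; Tax = Supply - 2Demand + 4  [with Supply=0, Demand=-2]  = 8; Surplus = Tax^2 + Demand  [with Tax=8, Demand=-2]  = 62.
Change = 194 − 62 = 132.

132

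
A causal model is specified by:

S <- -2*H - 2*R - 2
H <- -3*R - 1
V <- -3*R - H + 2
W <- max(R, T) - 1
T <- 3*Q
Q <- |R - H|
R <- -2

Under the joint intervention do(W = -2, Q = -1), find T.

-3

Under do(W = -2, Q = -1), each intervened variable's structural equation is replaced by its fixed value.
T = 3*Q  [with Q=-1]  = -3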